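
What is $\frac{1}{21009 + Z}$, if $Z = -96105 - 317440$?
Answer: $- \frac{1}{392536} \approx -2.5475 \cdot 10^{-6}$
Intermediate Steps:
$Z = -413545$
$\frac{1}{21009 + Z} = \frac{1}{21009 - 413545} = \frac{1}{-392536} = - \frac{1}{392536}$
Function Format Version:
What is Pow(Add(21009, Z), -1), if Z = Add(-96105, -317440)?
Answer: Rational(-1, 392536) ≈ -2.5475e-6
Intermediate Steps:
Z = -413545
Pow(Add(21009, Z), -1) = Pow(Add(21009, -413545), -1) = Pow(-392536, -1) = Rational(-1, 392536)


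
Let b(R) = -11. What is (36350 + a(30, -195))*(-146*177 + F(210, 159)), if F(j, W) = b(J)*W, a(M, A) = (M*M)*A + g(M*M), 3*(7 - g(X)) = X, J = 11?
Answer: 3847371813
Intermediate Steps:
g(X) = 7 - X/3
a(M, A) = 7 - M²/3 + A*M² (a(M, A) = (M*M)*A + (7 - M*M/3) = M²*A + (7 - M²/3) = A*M² + (7 - M²/3) = 7 - M²/3 + A*M²)
F(j, W) = -11*W
(36350 + a(30, -195))*(-146*177 + F(210, 159)) = (36350 + (7 - ⅓*30² - 195*30²))*(-146*177 - 11*159) = (36350 + (7 - ⅓*900 - 195*900))*(-25842 - 1749) = (36350 + (7 - 300 - 175500))*(-27591) = (36350 - 175793)*(-27591) = -139443*(-27591) = 3847371813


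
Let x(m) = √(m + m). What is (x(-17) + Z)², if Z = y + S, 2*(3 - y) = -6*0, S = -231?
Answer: (-228 + I*√34)² ≈ 51950.0 - 2658.9*I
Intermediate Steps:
y = 3 (y = 3 - (-3)*0 = 3 - ½*0 = 3 + 0 = 3)
x(m) = √2*√m (x(m) = √(2*m) = √2*√m)
Z = -228 (Z = 3 - 231 = -228)
(x(-17) + Z)² = (√2*√(-17) - 228)² = (√2*(I*√17) - 228)² = (I*√34 - 228)² = (-228 + I*√34)²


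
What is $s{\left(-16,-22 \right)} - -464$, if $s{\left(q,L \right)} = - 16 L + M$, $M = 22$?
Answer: $838$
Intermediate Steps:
$s{\left(q,L \right)} = 22 - 16 L$ ($s{\left(q,L \right)} = - 16 L + 22 = 22 - 16 L$)
$s{\left(-16,-22 \right)} - -464 = \left(22 - -352\right) - -464 = \left(22 + 352\right) + 464 = 374 + 464 = 838$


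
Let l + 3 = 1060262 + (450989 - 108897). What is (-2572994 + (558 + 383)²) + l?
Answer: -285162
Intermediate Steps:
l = 1402351 (l = -3 + (1060262 + (450989 - 108897)) = -3 + (1060262 + 342092) = -3 + 1402354 = 1402351)
(-2572994 + (558 + 383)²) + l = (-2572994 + (558 + 383)²) + 1402351 = (-2572994 + 941²) + 1402351 = (-2572994 + 885481) + 1402351 = -1687513 + 1402351 = -285162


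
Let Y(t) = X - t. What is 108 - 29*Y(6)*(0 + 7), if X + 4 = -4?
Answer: 2950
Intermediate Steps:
X = -8 (X = -4 - 4 = -8)
Y(t) = -8 - t
108 - 29*Y(6)*(0 + 7) = 108 - 29*(-8 - 1*6)*(0 + 7) = 108 - 29*(-8 - 6)*7 = 108 - (-406)*7 = 108 - 29*(-98) = 108 + 2842 = 2950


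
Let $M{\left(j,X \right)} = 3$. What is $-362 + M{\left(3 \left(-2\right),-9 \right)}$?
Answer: $-359$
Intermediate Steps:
$-362 + M{\left(3 \left(-2\right),-9 \right)} = -362 + 3 = -359$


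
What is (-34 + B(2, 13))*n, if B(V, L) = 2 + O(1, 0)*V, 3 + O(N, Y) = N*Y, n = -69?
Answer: 2622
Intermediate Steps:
O(N, Y) = -3 + N*Y
B(V, L) = 2 - 3*V (B(V, L) = 2 + (-3 + 1*0)*V = 2 + (-3 + 0)*V = 2 - 3*V)
(-34 + B(2, 13))*n = (-34 + (2 - 3*2))*(-69) = (-34 + (2 - 6))*(-69) = (-34 - 4)*(-69) = -38*(-69) = 2622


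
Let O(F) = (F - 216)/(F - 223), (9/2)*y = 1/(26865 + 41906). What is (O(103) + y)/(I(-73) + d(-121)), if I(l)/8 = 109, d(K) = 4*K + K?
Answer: 23313449/6610268520 ≈ 0.0035269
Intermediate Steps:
y = 2/618939 (y = 2/(9*(26865 + 41906)) = (2/9)/68771 = (2/9)*(1/68771) = 2/618939 ≈ 3.2313e-6)
d(K) = 5*K
I(l) = 872 (I(l) = 8*109 = 872)
O(F) = (-216 + F)/(-223 + F)
(O(103) + y)/(I(-73) + d(-121)) = ((-216 + 103)/(-223 + 103) + 2/618939)/(872 + 5*(-121)) = (-113/(-120) + 2/618939)/(872 - 605) = (-1/120*(-113) + 2/618939)/267 = (113/120 + 2/618939)*(1/267) = (23313449/24757560)*(1/267) = 23313449/6610268520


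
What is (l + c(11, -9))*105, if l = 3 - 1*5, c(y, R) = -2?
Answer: -420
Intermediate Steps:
c(y, R) = -2 (c(y, R) = -1*2 = -2)
l = -2 (l = 3 - 5 = -2)
(l + c(11, -9))*105 = (-2 - 2)*105 = -4*105 = -420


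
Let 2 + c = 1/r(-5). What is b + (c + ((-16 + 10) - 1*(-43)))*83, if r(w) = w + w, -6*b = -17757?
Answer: 29281/5 ≈ 5856.2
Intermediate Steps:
b = 5919/2 (b = -1/6*(-17757) = 5919/2 ≈ 2959.5)
r(w) = 2*w
c = -21/10 (c = -2 + 1/(2*(-5)) = -2 + 1/(-10) = -2 - 1/10 = -21/10 ≈ -2.1000)
b + (c + ((-16 + 10) - 1*(-43)))*83 = 5919/2 + (-21/10 + ((-16 + 10) - 1*(-43)))*83 = 5919/2 + (-21/10 + (-6 + 43))*83 = 5919/2 + (-21/10 + 37)*83 = 5919/2 + (349/10)*83 = 5919/2 + 28967/10 = 29281/5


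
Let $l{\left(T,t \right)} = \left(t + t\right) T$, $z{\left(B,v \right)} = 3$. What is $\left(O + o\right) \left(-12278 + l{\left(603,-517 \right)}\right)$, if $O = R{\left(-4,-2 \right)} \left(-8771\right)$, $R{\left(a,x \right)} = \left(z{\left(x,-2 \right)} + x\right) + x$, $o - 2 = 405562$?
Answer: $-263425906300$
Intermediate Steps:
$o = 405564$ ($o = 2 + 405562 = 405564$)
$l{\left(T,t \right)} = 2 T t$ ($l{\left(T,t \right)} = 2 t T = 2 T t$)
$R{\left(a,x \right)} = 3 + 2 x$ ($R{\left(a,x \right)} = \left(3 + x\right) + x = 3 + 2 x$)
$O = 8771$ ($O = \left(3 + 2 \left(-2\right)\right) \left(-8771\right) = \left(3 - 4\right) \left(-8771\right) = \left(-1\right) \left(-8771\right) = 8771$)
$\left(O + o\right) \left(-12278 + l{\left(603,-517 \right)}\right) = \left(8771 + 405564\right) \left(-12278 + 2 \cdot 603 \left(-517\right)\right) = 414335 \left(-12278 - 623502\right) = 414335 \left(-635780\right) = -263425906300$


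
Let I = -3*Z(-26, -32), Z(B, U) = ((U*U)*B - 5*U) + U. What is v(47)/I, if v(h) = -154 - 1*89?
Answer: -9/2944 ≈ -0.0030571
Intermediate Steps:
Z(B, U) = -4*U + B*U² (Z(B, U) = (U²*B - 5*U) + U = (B*U² - 5*U) + U = (-5*U + B*U²) + U = -4*U + B*U²)
v(h) = -243 (v(h) = -154 - 89 = -243)
I = 79488 (I = -(-96)*(-4 - 26*(-32)) = -(-96)*(-4 + 832) = -(-96)*828 = -3*(-26496) = 79488)
v(47)/I = -243/79488 = -243*1/79488 = -9/2944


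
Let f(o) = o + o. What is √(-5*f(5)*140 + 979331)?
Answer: √972331 ≈ 986.07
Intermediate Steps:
f(o) = 2*o
√(-5*f(5)*140 + 979331) = √(-10*5*140 + 979331) = √(-5*10*140 + 979331) = √(-50*140 + 979331) = √(-7000 + 979331) = √972331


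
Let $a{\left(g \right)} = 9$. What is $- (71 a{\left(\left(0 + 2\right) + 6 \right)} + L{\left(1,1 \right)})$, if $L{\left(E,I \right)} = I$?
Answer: $-640$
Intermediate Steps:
$- (71 a{\left(\left(0 + 2\right) + 6 \right)} + L{\left(1,1 \right)}) = - (71 \cdot 9 + 1) = - (639 + 1) = \left(-1\right) 640 = -640$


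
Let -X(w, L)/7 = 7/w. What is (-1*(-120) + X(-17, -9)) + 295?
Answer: 7104/17 ≈ 417.88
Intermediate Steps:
X(w, L) = -49/w
(-1*(-120) + X(-17, -9)) + 295 = (-1*(-120) - 49/(-17)) + 295 = (120 - 49*(-1/17)) + 295 = (120 + 49/17) + 295 = 2089/17 + 295 = 7104/17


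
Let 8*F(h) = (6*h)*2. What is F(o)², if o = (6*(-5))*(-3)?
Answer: 18225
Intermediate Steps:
o = 90 (o = -30*(-3) = 90)
F(h) = 3*h/2 (F(h) = ((6*h)*2)/8 = (12*h)/8 = 3*h/2)
F(o)² = ((3/2)*90)² = 135² = 18225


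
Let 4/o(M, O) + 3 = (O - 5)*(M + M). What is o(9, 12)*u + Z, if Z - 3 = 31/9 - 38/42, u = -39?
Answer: 11033/2583 ≈ 4.2714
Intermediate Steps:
Z = 349/63 (Z = 3 + (31/9 - 38/42) = 3 + (31*(1/9) - 38*1/42) = 3 + (31/9 - 19/21) = 3 + 160/63 = 349/63 ≈ 5.5397)
o(M, O) = 4/(-3 + 2*M*(-5 + O)) (o(M, O) = 4/(-3 + (O - 5)*(M + M)) = 4/(-3 + (-5 + O)*(2*M)) = 4/(-3 + 2*M*(-5 + O)))
o(9, 12)*u + Z = (4/(-3 - 10*9 + 2*9*12))*(-39) + 349/63 = (4/(-3 - 90 + 216))*(-39) + 349/63 = (4/123)*(-39) + 349/63 = -52/41 + 349/63 = 11033/2583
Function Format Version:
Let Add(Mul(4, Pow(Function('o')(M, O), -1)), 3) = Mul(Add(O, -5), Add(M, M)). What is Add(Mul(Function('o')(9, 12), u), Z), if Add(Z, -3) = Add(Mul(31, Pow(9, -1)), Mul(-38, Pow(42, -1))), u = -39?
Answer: Rational(11033, 2583) ≈ 4.2714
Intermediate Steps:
Z = Rational(349, 63) (Z = Add(3, Add(Mul(31, Pow(9, -1)), Mul(-38, Pow(42, -1)))) = Add(3, Add(Mul(31, Rational(1, 9)), Mul(-38, Rational(1, 42)))) = Add(3, Add(Rational(31, 9), Rational(-19, 21))) = Add(3, Rational(160, 63)) = Rational(349, 63) ≈ 5.5397)
Function('o')(M, O) = Mul(4, Pow(Add(-3, Mul(2, M, Add(-5, O))), -1)) (Function('o')(M, O) = Mul(4, Pow(Add(-3, Mul(Add(O, -5), Add(M, M))), -1)) = Mul(4, Pow(Add(-3, Mul(Add(-5, O), Mul(2, M))), -1)) = Mul(4, Pow(Add(-3, Mul(2, M, Add(-5, O))), -1)))
Add(Mul(Function('o')(9, 12), u), Z) = Add(Mul(Mul(4, Pow(Add(-3, Mul(-10, 9), Mul(2, 9, 12)), -1)), -39), Rational(349, 63)) = Add(Mul(Mul(4, Pow(Add(-3, -90, 216), -1)), -39), Rational(349, 63)) = Add(Mul(Mul(4, Pow(123, -1)), -39), Rational(349, 63)) = Add(Mul(Mul(4, Rational(1, 123)), -39), Rational(349, 63)) = Add(Mul(Rational(4, 123), -39), Rational(349, 63)) = Add(Rational(-52, 41), Rational(349, 63)) = Rational(11033, 2583)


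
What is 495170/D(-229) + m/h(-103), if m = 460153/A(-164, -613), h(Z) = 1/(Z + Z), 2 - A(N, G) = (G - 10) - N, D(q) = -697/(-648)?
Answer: 81851455714/321317 ≈ 2.5474e+5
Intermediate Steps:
D(q) = 697/648 (D(q) = -697*(-1/648) = 697/648)
A(N, G) = 12 + N - G (A(N, G) = 2 - ((G - 10) - N) = 2 - ((-10 + G) - N) = 2 - (-10 + G - N) = 2 + (10 + N - G) = 12 + N - G)
h(Z) = 1/(2*Z)
m = 460153/461 (m = 460153/(12 - 164 - 1*(-613)) = 460153/(12 - 164 + 613) = 460153/461 ≈ 998.16)
495170/D(-229) + m/h(-103) = 495170/(697/648) + 460153/(461*(((½)/(-103)))) = 495170*(648/697) + 460153/(461*(((½)*(-1/103)))) = 320870160/697 + 460153/(461*(-1/206)) = 320870160/697 + (460153/461)*(-206) = 320870160/697 - 94791518/461 = 81851455714/321317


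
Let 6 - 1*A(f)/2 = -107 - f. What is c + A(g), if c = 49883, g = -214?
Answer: 49681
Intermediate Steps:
A(f) = 226 + 2*f (A(f) = 12 - 2*(-107 - f) = 12 + (214 + 2*f) = 226 + 2*f)
c + A(g) = 49883 + (226 + 2*(-214)) = 49883 + (226 - 428) = 49883 - 202 = 49681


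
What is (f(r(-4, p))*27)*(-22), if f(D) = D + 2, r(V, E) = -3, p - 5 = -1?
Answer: 594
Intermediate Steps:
p = 4 (p = 5 - 1 = 4)
f(D) = 2 + D
(f(r(-4, p))*27)*(-22) = ((2 - 3)*27)*(-22) = -1*27*(-22) = -27*(-22) = 594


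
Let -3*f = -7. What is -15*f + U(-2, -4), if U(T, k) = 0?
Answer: -35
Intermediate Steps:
f = 7/3 (f = -1/3*(-7) = 7/3 ≈ 2.3333)
-15*f + U(-2, -4) = -15*7/3 + 0 = -35 + 0 = -35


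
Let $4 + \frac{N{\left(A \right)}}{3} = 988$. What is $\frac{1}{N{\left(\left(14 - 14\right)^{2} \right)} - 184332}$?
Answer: $- \frac{1}{181380} \approx -5.5133 \cdot 10^{-6}$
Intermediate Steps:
$N{\left(A \right)} = 2952$ ($N{\left(A \right)} = -12 + 3 \cdot 988 = -12 + 2964 = 2952$)
$\frac{1}{N{\left(\left(14 - 14\right)^{2} \right)} - 184332} = \frac{1}{2952 - 184332} = \frac{1}{-181380} = - \frac{1}{181380}$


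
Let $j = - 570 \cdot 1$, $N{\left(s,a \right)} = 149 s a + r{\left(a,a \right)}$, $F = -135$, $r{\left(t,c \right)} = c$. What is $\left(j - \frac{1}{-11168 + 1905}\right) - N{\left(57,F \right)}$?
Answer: $\frac{10616509561}{9263} \approx 1.1461 \cdot 10^{6}$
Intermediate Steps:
$N{\left(s,a \right)} = a + 149 a s$ ($N{\left(s,a \right)} = 149 s a + a = 149 a s + a = a + 149 a s$)
$j = -570$ ($j = \left(-1\right) 570 = -570$)
$\left(j - \frac{1}{-11168 + 1905}\right) - N{\left(57,F \right)} = \left(-570 - \frac{1}{-11168 + 1905}\right) - - 135 \left(1 + 149 \cdot 57\right) = \left(-570 - \frac{1}{-9263}\right) - - 135 \left(1 + 8493\right) = \left(-570 - - \frac{1}{9263}\right) - \left(-135\right) 8494 = \left(-570 + \frac{1}{9263}\right) - -1146690 = - \frac{5279909}{9263} + 1146690 = \frac{10616509561}{9263}$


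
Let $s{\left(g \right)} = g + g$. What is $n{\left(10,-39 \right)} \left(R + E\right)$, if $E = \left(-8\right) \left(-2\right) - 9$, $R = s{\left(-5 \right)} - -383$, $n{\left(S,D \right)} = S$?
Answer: $3800$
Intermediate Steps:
$s{\left(g \right)} = 2 g$
$R = 373$ ($R = 2 \left(-5\right) - -383 = -10 + 383 = 373$)
$E = 7$ ($E = 16 - 9 = 7$)
$n{\left(10,-39 \right)} \left(R + E\right) = 10 \left(373 + 7\right) = 10 \cdot 380 = 3800$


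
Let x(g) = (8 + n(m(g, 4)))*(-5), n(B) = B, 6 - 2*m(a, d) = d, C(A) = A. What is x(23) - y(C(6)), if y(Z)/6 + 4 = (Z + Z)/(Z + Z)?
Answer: -27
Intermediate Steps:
m(a, d) = 3 - d/2
y(Z) = -18 (y(Z) = -24 + 6*((Z + Z)/(Z + Z)) = -24 + 6*((2*Z)/((2*Z))) = -24 + 6*((2*Z)*(1/(2*Z))) = -24 + 6*1 = -24 + 6 = -18)
x(g) = -45 (x(g) = (8 + (3 - 1/2*4))*(-5) = (8 + (3 - 2))*(-5) = (8 + 1)*(-5) = 9*(-5) = -45)
x(23) - y(C(6)) = -45 - 1*(-18) = -45 + 18 = -27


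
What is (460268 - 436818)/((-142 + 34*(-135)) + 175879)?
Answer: 23450/171147 ≈ 0.13702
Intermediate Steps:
(460268 - 436818)/((-142 + 34*(-135)) + 175879) = 23450/((-142 - 4590) + 175879) = 23450/(-4732 + 175879) = 23450/171147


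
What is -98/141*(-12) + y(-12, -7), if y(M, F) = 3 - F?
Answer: 862/47 ≈ 18.340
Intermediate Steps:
-98/141*(-12) + y(-12, -7) = -98/141*(-12) + (3 - 1*(-7)) = -98*1/141*(-12) + (3 + 7) = -98/141*(-12) + 10 = 392/47 + 10 = 862/47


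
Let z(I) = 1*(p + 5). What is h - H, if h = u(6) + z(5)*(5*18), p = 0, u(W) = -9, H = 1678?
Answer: -1237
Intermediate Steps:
z(I) = 5 (z(I) = 1*(0 + 5) = 1*5 = 5)
h = 441 (h = -9 + 5*(5*18) = -9 + 5*90 = -9 + 450 = 441)
h - H = 441 - 1*1678 = 441 - 1678 = -1237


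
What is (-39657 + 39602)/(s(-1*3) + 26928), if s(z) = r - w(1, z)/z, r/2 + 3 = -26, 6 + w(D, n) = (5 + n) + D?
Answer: -55/26869 ≈ -0.0020470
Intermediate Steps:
w(D, n) = -1 + D + n (w(D, n) = -6 + ((5 + n) + D) = -6 + (5 + D + n) = -1 + D + n)
r = -58 (r = -6 + 2*(-26) = -6 - 52 = -58)
s(z) = -59 (s(z) = -58 - (-1 + 1 + z)/z = -58 - z/z = -58 - 1*1 = -58 - 1 = -59)
(-39657 + 39602)/(s(-1*3) + 26928) = (-39657 + 39602)/(-59 + 26928) = -55/26869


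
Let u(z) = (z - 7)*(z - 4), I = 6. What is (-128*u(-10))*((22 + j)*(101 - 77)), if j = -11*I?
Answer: 32169984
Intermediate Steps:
j = -66 (j = -11*6 = -66)
u(z) = (-7 + z)*(-4 + z)
(-128*u(-10))*((22 + j)*(101 - 77)) = (-128*(28 + (-10)² - 11*(-10)))*((22 - 66)*(101 - 77)) = (-128*(28 + 100 + 110))*(-44*24) = -128*238*(-1056) = -30464*(-1056) = 32169984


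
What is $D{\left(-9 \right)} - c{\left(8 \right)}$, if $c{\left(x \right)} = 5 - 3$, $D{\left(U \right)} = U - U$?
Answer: $-2$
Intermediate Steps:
$D{\left(U \right)} = 0$
$c{\left(x \right)} = 2$
$D{\left(-9 \right)} - c{\left(8 \right)} = 0 - 2 = -2$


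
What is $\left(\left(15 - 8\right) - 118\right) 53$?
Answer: $-5883$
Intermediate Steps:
$\left(\left(15 - 8\right) - 118\right) 53 = \left(7 - 118\right) 53 = \left(-111\right) 53 = -5883$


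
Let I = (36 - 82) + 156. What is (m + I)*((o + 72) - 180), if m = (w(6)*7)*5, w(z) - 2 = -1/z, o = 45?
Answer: -21945/2 ≈ -10973.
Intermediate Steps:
w(z) = 2 - 1/z
I = 110 (I = -46 + 156 = 110)
m = 385/6 (m = ((2 - 1/6)*7)*5 = ((2 - 1*⅙)*7)*5 = ((2 - ⅙)*7)*5 = ((11/6)*7)*5 = (77/6)*5 = 385/6 ≈ 64.167)
(m + I)*((o + 72) - 180) = (385/6 + 110)*((45 + 72) - 180) = 1045*(117 - 180)/6 = (1045/6)*(-63) = -21945/2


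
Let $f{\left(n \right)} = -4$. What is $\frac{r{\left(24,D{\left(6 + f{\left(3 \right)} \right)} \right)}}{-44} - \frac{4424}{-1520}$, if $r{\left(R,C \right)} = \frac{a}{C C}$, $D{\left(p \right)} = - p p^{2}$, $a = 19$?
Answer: $\frac{776819}{267520} \approx 2.9038$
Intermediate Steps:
$D{\left(p \right)} = - p^{3}$
$r{\left(R,C \right)} = \frac{19}{C^{2}}$ ($r{\left(R,C \right)} = \frac{19}{C C} = \frac{19}{C^{2}}$)
$\frac{r{\left(24,D{\left(6 + f{\left(3 \right)} \right)} \right)}}{-44} - \frac{4424}{-1520} = \frac{19 \frac{1}{\left(6 - 4\right)^{6}}}{-44} - \frac{4424}{-1520} = \frac{19}{64} \left(- \frac{1}{44}\right) - - \frac{553}{190} = \frac{19}{64} \left(- \frac{1}{44}\right) + \frac{553}{190} = - \frac{19}{2816} + \frac{553}{190} = \frac{776819}{267520}$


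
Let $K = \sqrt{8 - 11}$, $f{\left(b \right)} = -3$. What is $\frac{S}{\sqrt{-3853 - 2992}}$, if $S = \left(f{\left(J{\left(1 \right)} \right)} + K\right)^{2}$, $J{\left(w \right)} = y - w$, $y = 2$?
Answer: $- \frac{6 \sqrt{15}}{185} - \frac{6 i \sqrt{5}}{185} \approx -0.12561 - 0.072521 i$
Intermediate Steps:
$J{\left(w \right)} = 2 - w$
$K = i \sqrt{3}$ ($K = \sqrt{-3} = i \sqrt{3} \approx 1.732 i$)
$S = \left(-3 + i \sqrt{3}\right)^{2} \approx 6.0 - 10.392 i$
$\frac{S}{\sqrt{-3853 - 2992}} = \frac{\left(3 - i \sqrt{3}\right)^{2}}{\sqrt{-3853 - 2992}} = \frac{\left(3 - i \sqrt{3}\right)^{2}}{\sqrt{-6845}} = \frac{\left(3 - i \sqrt{3}\right)^{2}}{37 i \sqrt{5}} = \left(3 - i \sqrt{3}\right)^{2} \left(- \frac{i \sqrt{5}}{185}\right) = - \frac{i \sqrt{5} \left(3 - i \sqrt{3}\right)^{2}}{185}$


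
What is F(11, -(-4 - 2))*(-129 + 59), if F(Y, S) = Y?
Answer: -770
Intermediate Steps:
F(11, -(-4 - 2))*(-129 + 59) = 11*(-129 + 59) = 11*(-70) = -770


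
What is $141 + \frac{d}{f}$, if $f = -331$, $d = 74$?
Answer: $\frac{46597}{331} \approx 140.78$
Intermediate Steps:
$141 + \frac{d}{f} = 141 + \frac{74}{-331} = 141 + 74 \left(- \frac{1}{331}\right) = 141 - \frac{74}{331} = \frac{46597}{331}$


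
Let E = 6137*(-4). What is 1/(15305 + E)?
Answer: -1/9243 ≈ -0.00010819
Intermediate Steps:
E = -24548
1/(15305 + E) = 1/(15305 - 24548) = 1/(-9243) = -1/9243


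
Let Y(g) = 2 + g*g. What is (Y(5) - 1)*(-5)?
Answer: -130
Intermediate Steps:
Y(g) = 2 + g**2
(Y(5) - 1)*(-5) = ((2 + 5**2) - 1)*(-5) = ((2 + 25) - 1)*(-5) = (27 - 1)*(-5) = 26*(-5) = -130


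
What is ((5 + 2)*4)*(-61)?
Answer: -1708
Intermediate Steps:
((5 + 2)*4)*(-61) = (7*4)*(-61) = 28*(-61) = -1708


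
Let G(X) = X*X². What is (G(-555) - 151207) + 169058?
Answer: -170936024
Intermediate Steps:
G(X) = X³
(G(-555) - 151207) + 169058 = ((-555)³ - 151207) + 169058 = (-170953875 - 151207) + 169058 = -171105082 + 169058 = -170936024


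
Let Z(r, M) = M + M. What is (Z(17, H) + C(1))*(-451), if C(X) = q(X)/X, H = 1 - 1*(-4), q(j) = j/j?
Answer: -4961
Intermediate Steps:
q(j) = 1
H = 5 (H = 1 + 4 = 5)
C(X) = 1/X
Z(r, M) = 2*M
(Z(17, H) + C(1))*(-451) = (2*5 + 1/1)*(-451) = (10 + 1)*(-451) = 11*(-451) = -4961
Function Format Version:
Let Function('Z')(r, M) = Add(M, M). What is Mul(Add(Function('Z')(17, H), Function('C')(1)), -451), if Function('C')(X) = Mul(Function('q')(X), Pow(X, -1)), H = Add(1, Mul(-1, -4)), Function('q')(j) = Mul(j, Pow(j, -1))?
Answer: -4961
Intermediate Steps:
Function('q')(j) = 1
H = 5 (H = Add(1, 4) = 5)
Function('C')(X) = Pow(X, -1) (Function('C')(X) = Mul(1, Pow(X, -1)) = Pow(X, -1))
Function('Z')(r, M) = Mul(2, M)
Mul(Add(Function('Z')(17, H), Function('C')(1)), -451) = Mul(Add(Mul(2, 5), Pow(1, -1)), -451) = Mul(Add(10, 1), -451) = Mul(11, -451) = -4961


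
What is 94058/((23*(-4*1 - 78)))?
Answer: -47029/943 ≈ -49.872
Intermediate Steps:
94058/((23*(-4*1 - 78))) = 94058/((23*(-4 - 78))) = 94058/((23*(-82))) = 94058/(-1886) = 94058*(-1/1886) = -47029/943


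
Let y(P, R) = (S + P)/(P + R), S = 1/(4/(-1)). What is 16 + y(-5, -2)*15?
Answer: 109/4 ≈ 27.250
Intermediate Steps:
S = -¼ (S = 1/(4*(-1)) = 1/(-4) = -¼ ≈ -0.25000)
y(P, R) = (-¼ + P)/(P + R)
16 + y(-5, -2)*15 = 16 + ((-¼ - 5)/(-5 - 2))*15 = 16 + (-21/4/(-7))*15 = 16 - ⅐*(-21/4)*15 = 16 + (¾)*15 = 16 + 45/4 = 109/4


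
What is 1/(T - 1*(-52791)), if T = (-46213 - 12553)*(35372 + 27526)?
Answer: -1/3696211077 ≈ -2.7055e-10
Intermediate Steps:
T = -3696263868 (T = -58766*62898 = -3696263868)
1/(T - 1*(-52791)) = 1/(-3696263868 - 1*(-52791)) = 1/(-3696263868 + 52791) = 1/(-3696211077) = -1/3696211077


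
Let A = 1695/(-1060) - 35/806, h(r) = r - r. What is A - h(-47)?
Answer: -140327/85436 ≈ -1.6425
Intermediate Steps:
h(r) = 0
A = -140327/85436 (A = 1695*(-1/1060) - 35*1/806 = -339/212 - 35/806 = -140327/85436 ≈ -1.6425)
A - h(-47) = -140327/85436 - 1*0 = -140327/85436 + 0 = -140327/85436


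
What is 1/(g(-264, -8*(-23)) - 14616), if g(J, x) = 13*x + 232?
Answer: -1/11992 ≈ -8.3389e-5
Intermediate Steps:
g(J, x) = 232 + 13*x
1/(g(-264, -8*(-23)) - 14616) = 1/((232 + 13*(-8*(-23))) - 14616) = 1/((232 + 13*184) - 14616) = 1/((232 + 2392) - 14616) = 1/(2624 - 14616) = 1/(-11992) = -1/11992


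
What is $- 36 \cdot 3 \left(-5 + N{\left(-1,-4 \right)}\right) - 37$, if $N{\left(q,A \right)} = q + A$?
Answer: $1043$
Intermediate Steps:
$N{\left(q,A \right)} = A + q$
$- 36 \cdot 3 \left(-5 + N{\left(-1,-4 \right)}\right) - 37 = - 36 \cdot 3 \left(-5 - 5\right) - 37 = - 36 \cdot 3 \left(-10\right) - 37 = \left(-36\right) \left(-30\right) - 37 = 1080 - 37 = 1043$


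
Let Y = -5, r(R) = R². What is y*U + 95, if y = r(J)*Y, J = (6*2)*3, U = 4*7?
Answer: -181345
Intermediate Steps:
U = 28
J = 36 (J = 12*3 = 36)
y = -6480 (y = 36²*(-5) = 1296*(-5) = -6480)
y*U + 95 = -6480*28 + 95 = -181440 + 95 = -181345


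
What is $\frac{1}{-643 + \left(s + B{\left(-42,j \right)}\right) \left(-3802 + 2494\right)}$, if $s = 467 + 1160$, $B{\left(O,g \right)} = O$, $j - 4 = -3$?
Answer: $- \frac{1}{2073823} \approx -4.822 \cdot 10^{-7}$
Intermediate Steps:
$j = 1$ ($j = 4 - 3 = 1$)
$s = 1627$
$\frac{1}{-643 + \left(s + B{\left(-42,j \right)}\right) \left(-3802 + 2494\right)} = \frac{1}{-643 + \left(1627 - 42\right) \left(-3802 + 2494\right)} = \frac{1}{-643 + 1585 \left(-1308\right)} = \frac{1}{-643 - 2073180} = \frac{1}{-2073823} = - \frac{1}{2073823}$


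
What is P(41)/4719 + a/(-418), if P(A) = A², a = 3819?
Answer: -82867/9438 ≈ -8.7802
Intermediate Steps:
P(41)/4719 + a/(-418) = 41²/4719 + 3819/(-418) = 1681*(1/4719) + 3819*(-1/418) = 1681/4719 - 201/22 = -82867/9438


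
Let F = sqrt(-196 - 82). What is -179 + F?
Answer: -179 + I*sqrt(278) ≈ -179.0 + 16.673*I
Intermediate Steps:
F = I*sqrt(278) (F = sqrt(-278) = I*sqrt(278) ≈ 16.673*I)
-179 + F = -179 + I*sqrt(278)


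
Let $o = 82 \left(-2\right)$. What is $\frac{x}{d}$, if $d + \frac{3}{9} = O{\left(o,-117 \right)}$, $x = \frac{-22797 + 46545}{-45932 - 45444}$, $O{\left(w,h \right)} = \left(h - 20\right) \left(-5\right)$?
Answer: $- \frac{17811}{46921576} \approx -0.00037959$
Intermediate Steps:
$o = -164$
$O{\left(w,h \right)} = 100 - 5 h$ ($O{\left(w,h \right)} = \left(-20 + h\right) \left(-5\right) = 100 - 5 h$)
$x = - \frac{5937}{22844}$ ($x = \frac{23748}{-91376} = 23748 \left(- \frac{1}{91376}\right) = - \frac{5937}{22844} \approx -0.25989$)
$d = \frac{2054}{3}$ ($d = - \frac{1}{3} + \left(100 - -585\right) = - \frac{1}{3} + \left(100 + 585\right) = - \frac{1}{3} + 685 = \frac{2054}{3} \approx 684.67$)
$\frac{x}{d} = - \frac{5937}{22844 \cdot \frac{2054}{3}} = \left(- \frac{5937}{22844}\right) \frac{3}{2054} = - \frac{17811}{46921576}$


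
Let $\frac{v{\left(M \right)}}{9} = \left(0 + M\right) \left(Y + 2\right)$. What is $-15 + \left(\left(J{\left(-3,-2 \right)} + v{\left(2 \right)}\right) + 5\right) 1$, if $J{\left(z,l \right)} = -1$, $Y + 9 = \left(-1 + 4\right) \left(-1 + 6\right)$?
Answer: $133$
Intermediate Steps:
$Y = 6$ ($Y = -9 + \left(-1 + 4\right) \left(-1 + 6\right) = -9 + 3 \cdot 5 = -9 + 15 = 6$)
$v{\left(M \right)} = 72 M$ ($v{\left(M \right)} = 9 \left(0 + M\right) \left(6 + 2\right) = 9 M 8 = 9 \cdot 8 M = 72 M$)
$-15 + \left(\left(J{\left(-3,-2 \right)} + v{\left(2 \right)}\right) + 5\right) 1 = -15 + \left(\left(-1 + 72 \cdot 2\right) + 5\right) 1 = -15 + \left(\left(-1 + 144\right) + 5\right) 1 = -15 + \left(143 + 5\right) 1 = -15 + 148 \cdot 1 = -15 + 148 = 133$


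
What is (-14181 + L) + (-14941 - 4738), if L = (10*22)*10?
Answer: -31660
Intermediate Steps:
L = 2200 (L = 220*10 = 2200)
(-14181 + L) + (-14941 - 4738) = (-14181 + 2200) + (-14941 - 4738) = -11981 - 19679 = -31660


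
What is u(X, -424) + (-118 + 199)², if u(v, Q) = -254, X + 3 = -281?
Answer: 6307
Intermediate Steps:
X = -284 (X = -3 - 281 = -284)
u(X, -424) + (-118 + 199)² = -254 + (-118 + 199)² = -254 + 81² = -254 + 6561 = 6307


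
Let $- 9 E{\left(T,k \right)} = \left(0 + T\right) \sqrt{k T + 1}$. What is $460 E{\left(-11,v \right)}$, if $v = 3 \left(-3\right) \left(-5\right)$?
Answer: $\frac{5060 i \sqrt{494}}{9} \approx 12496.0 i$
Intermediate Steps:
$v = 45$ ($v = \left(-9\right) \left(-5\right) = 45$)
$E{\left(T,k \right)} = - \frac{T \sqrt{1 + T k}}{9}$ ($E{\left(T,k \right)} = - \frac{\left(0 + T\right) \sqrt{k T + 1}}{9} = - \frac{T \sqrt{T k + 1}}{9} = - \frac{T \sqrt{1 + T k}}{9}$)
$460 E{\left(-11,v \right)} = 460 \left(\left(- \frac{1}{9}\right) \left(-11\right) \sqrt{1 - 495}\right) = 460 \left(\left(- \frac{1}{9}\right) \left(-11\right) \sqrt{-494}\right) = 460 \left(\left(- \frac{1}{9}\right) \left(-11\right) i \sqrt{494}\right) = 460 \frac{11 i \sqrt{494}}{9} = \frac{5060 i \sqrt{494}}{9}$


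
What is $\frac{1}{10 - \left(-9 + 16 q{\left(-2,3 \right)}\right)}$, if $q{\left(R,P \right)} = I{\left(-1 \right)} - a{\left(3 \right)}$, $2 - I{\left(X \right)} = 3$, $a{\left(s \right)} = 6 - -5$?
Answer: $\frac{1}{211} \approx 0.0047393$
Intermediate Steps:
$a{\left(s \right)} = 11$ ($a{\left(s \right)} = 6 + 5 = 11$)
$I{\left(X \right)} = -1$ ($I{\left(X \right)} = 2 - 3 = -1$)
$q{\left(R,P \right)} = -12$ ($q{\left(R,P \right)} = -1 - 11 = -12$)
$\frac{1}{10 - \left(-9 + 16 q{\left(-2,3 \right)}\right)} = \frac{1}{10 + \left(\left(-16\right) \left(-12\right) + \left(-3 + 12\right)\right)} = \frac{1}{10 + \left(192 + 9\right)} = \frac{1}{10 + 201} = \frac{1}{211}$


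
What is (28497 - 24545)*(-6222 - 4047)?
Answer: -40583088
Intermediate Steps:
(28497 - 24545)*(-6222 - 4047) = 3952*(-10269) = -40583088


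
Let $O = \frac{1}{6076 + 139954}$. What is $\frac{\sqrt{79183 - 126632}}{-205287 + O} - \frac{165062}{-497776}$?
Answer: $\frac{82531}{248888} - \frac{146030 i \sqrt{47449}}{29978060609} \approx 0.3316 - 0.0010611 i$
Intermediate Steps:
$O = \frac{1}{146030} \approx 6.8479 \cdot 10^{-6}$
$\frac{\sqrt{79183 - 126632}}{-205287 + O} - \frac{165062}{-497776} = \frac{\sqrt{79183 - 126632}}{-205287 + \frac{1}{146030}} - \frac{165062}{-497776} = \frac{\sqrt{-47449}}{- \frac{29978060609}{146030}} - - \frac{82531}{248888} = i \sqrt{47449} \left(- \frac{146030}{29978060609}\right) + \frac{82531}{248888} = - \frac{146030 i \sqrt{47449}}{29978060609} + \frac{82531}{248888} = \frac{82531}{248888} - \frac{146030 i \sqrt{47449}}{29978060609}$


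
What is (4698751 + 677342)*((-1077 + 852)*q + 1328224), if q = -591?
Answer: 7855541715507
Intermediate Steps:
(4698751 + 677342)*((-1077 + 852)*q + 1328224) = (4698751 + 677342)*((-1077 + 852)*(-591) + 1328224) = 5376093*(-225*(-591) + 1328224) = 5376093*(132975 + 1328224) = 5376093*1461199 = 7855541715507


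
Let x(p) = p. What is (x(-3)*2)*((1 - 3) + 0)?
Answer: 12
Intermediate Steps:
(x(-3)*2)*((1 - 3) + 0) = (-3*2)*((1 - 3) + 0) = -6*(-2 + 0) = -6*(-2) = 12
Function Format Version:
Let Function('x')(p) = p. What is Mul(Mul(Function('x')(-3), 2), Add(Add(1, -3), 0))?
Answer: 12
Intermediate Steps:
Mul(Mul(Function('x')(-3), 2), Add(Add(1, -3), 0)) = Mul(Mul(-3, 2), Add(Add(1, -3), 0)) = Mul(-6, Add(-2, 0)) = Mul(-6, -2) = 12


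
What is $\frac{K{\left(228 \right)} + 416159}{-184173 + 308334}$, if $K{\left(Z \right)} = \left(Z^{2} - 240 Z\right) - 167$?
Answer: $\frac{137752}{41387} \approx 3.3284$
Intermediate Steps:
$K{\left(Z \right)} = -167 + Z^{2} - 240 Z$
$\frac{K{\left(228 \right)} + 416159}{-184173 + 308334} = \frac{\left(-167 + 228^{2} - 54720\right) + 416159}{-184173 + 308334} = \frac{\left(-167 + 51984 - 54720\right) + 416159}{124161} = \left(-2903 + 416159\right) \frac{1}{124161} = 413256 \cdot \frac{1}{124161} = \frac{137752}{41387}$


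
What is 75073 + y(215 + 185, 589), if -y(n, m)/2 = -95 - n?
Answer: 76063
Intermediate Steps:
y(n, m) = 190 + 2*n (y(n, m) = -2*(-95 - n) = 190 + 2*n)
75073 + y(215 + 185, 589) = 75073 + (190 + 2*(215 + 185)) = 75073 + (190 + 2*400) = 75073 + (190 + 800) = 75073 + 990 = 76063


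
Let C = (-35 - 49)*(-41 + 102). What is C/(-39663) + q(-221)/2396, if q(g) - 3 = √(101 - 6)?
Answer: 4132031/31677516 + √95/2396 ≈ 0.13451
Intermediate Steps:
q(g) = 3 + √95 (q(g) = 3 + √(101 - 6) = 3 + √95)
C = -5124 (C = -84*61 = -5124)
C/(-39663) + q(-221)/2396 = -5124/(-39663) + (3 + √95)/2396 = -5124*(-1/39663) + (3 + √95)*(1/2396) = 1708/13221 + (3/2396 + √95/2396) = 4132031/31677516 + √95/2396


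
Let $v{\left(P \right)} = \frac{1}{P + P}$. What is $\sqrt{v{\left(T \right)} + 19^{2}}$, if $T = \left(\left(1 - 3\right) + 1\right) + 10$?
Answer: $\frac{\sqrt{12998}}{6} \approx 19.001$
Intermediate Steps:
$T = 9$ ($T = \left(-2 + 1\right) + 10 = -1 + 10 = 9$)
$v{\left(P \right)} = \frac{1}{2 P}$
$\sqrt{v{\left(T \right)} + 19^{2}} = \sqrt{\frac{1}{2 \cdot 9} + 19^{2}} = \sqrt{\frac{1}{2} \cdot \frac{1}{9} + 361} = \sqrt{\frac{1}{18} + 361} = \sqrt{\frac{6499}{18}} = \frac{\sqrt{12998}}{6}$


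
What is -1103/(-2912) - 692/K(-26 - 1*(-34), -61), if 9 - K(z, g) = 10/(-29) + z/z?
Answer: -29085545/352352 ≈ -82.547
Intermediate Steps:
K(z, g) = 242/29 (K(z, g) = 9 - (10/(-29) + z/z) = 9 - (10*(-1/29) + 1) = 9 - (-10/29 + 1) = 9 - 1*19/29 = 9 - 19/29 = 242/29)
-1103/(-2912) - 692/K(-26 - 1*(-34), -61) = -1103/(-2912) - 692/242/29 = -1103*(-1/2912) - 692*29/242 = 1103/2912 - 10034/121 = -29085545/352352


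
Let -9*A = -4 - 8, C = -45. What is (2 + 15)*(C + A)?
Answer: -2227/3 ≈ -742.33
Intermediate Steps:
A = 4/3 (A = -(-4 - 8)/9 = -1/9*(-12) = 4/3 ≈ 1.3333)
(2 + 15)*(C + A) = (2 + 15)*(-45 + 4/3) = 17*(-131/3) = -2227/3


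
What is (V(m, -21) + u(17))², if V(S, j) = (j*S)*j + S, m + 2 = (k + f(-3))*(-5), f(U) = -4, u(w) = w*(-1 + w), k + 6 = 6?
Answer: 67699984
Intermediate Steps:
k = 0 (k = -6 + 6 = 0)
m = 18 (m = -2 + (0 - 4)*(-5) = -2 - 4*(-5) = -2 + 20 = 18)
V(S, j) = S + S*j² (V(S, j) = (S*j)*j + S = S*j² + S = S + S*j²)
(V(m, -21) + u(17))² = (18*(1 + (-21)²) + 17*(-1 + 17))² = (18*(1 + 441) + 17*16)² = (18*442 + 272)² = (7956 + 272)² = 8228² = 67699984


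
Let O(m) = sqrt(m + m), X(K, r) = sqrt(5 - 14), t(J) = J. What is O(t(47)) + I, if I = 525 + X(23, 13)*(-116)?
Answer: 525 + sqrt(94) - 348*I ≈ 534.7 - 348.0*I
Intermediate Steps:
X(K, r) = 3*I (X(K, r) = sqrt(-9) = 3*I)
O(m) = sqrt(2)*sqrt(m) (O(m) = sqrt(2*m) = sqrt(2)*sqrt(m))
I = 525 - 348*I (I = 525 + (3*I)*(-116) = 525 - 348*I ≈ 525.0 - 348.0*I)
O(t(47)) + I = sqrt(2)*sqrt(47) + (525 - 348*I) = sqrt(94) + (525 - 348*I) = 525 + sqrt(94) - 348*I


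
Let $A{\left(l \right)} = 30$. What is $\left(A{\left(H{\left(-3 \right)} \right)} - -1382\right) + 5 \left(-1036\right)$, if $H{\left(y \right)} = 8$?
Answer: $-3768$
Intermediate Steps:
$\left(A{\left(H{\left(-3 \right)} \right)} - -1382\right) + 5 \left(-1036\right) = \left(30 - -1382\right) + 5 \left(-1036\right) = \left(30 + 1382\right) - 5180 = 1412 - 5180 = -3768$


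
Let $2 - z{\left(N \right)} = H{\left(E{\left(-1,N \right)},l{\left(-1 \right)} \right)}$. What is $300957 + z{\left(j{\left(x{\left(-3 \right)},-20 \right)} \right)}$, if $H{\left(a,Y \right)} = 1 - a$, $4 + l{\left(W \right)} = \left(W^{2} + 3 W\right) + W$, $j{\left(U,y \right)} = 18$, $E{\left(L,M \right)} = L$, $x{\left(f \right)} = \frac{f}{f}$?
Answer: $300957$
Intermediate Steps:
$x{\left(f \right)} = 1$
$l{\left(W \right)} = -4 + W^{2} + 4 W$ ($l{\left(W \right)} = -4 + \left(\left(W^{2} + 3 W\right) + W\right) = -4 + \left(W^{2} + 4 W\right) = -4 + W^{2} + 4 W$)
$z{\left(N \right)} = 0$ ($z{\left(N \right)} = 2 - \left(1 - -1\right) = 2 - \left(1 + 1\right) = 2 - 2 = 0$)
$300957 + z{\left(j{\left(x{\left(-3 \right)},-20 \right)} \right)} = 300957 + 0 = 300957$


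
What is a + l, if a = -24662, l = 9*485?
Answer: -20297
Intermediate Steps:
l = 4365
a + l = -24662 + 4365 = -20297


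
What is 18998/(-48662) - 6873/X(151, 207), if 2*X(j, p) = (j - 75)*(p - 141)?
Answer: -63683485/20340716 ≈ -3.1308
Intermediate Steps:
X(j, p) = (-141 + p)*(-75 + j)/2 (X(j, p) = ((j - 75)*(p - 141))/2 = ((-75 + j)*(-141 + p))/2 = ((-141 + p)*(-75 + j))/2 = (-141 + p)*(-75 + j)/2)
18998/(-48662) - 6873/X(151, 207) = 18998/(-48662) - 6873/(10575/2 - 141/2*151 - 75/2*207 + (½)*151*207) = 18998*(-1/48662) - 6873/(10575/2 - 21291/2 - 15525/2 + 31257/2) = -9499/24331 - 6873/2508 = -9499/24331 - 6873*1/2508 = -9499/24331 - 2291/836 = -63683485/20340716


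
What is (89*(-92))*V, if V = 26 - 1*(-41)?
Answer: -548596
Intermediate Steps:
V = 67 (V = 26 + 41 = 67)
(89*(-92))*V = (89*(-92))*67 = -8188*67 = -548596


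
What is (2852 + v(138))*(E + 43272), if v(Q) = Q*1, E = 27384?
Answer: 211261440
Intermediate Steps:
v(Q) = Q
(2852 + v(138))*(E + 43272) = (2852 + 138)*(27384 + 43272) = 2990*70656 = 211261440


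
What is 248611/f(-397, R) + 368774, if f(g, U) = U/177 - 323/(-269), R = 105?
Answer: 14445438509/28472 ≈ 5.0736e+5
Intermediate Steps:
f(g, U) = 323/269 + U/177 (f(g, U) = U*(1/177) - 323*(-1/269) = U/177 + 323/269 = 323/269 + U/177)
248611/f(-397, R) + 368774 = 248611/(323/269 + (1/177)*105) + 368774 = 248611/(323/269 + 35/59) + 368774 = 248611/(28472/15871) + 368774 = 248611*(15871/28472) + 368774 = 3945705181/28472 + 368774 = 14445438509/28472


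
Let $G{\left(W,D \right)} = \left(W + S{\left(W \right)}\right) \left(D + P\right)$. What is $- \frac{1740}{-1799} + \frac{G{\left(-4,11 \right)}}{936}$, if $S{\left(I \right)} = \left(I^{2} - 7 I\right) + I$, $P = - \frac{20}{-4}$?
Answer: $\frac{37012}{23387} \approx 1.5826$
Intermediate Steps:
$P = 5$ ($P = \left(-20\right) \left(- \frac{1}{4}\right) = 5$)
$S{\left(I \right)} = I^{2} - 6 I$
$G{\left(W,D \right)} = \left(5 + D\right) \left(W + W \left(-6 + W\right)\right)$ ($G{\left(W,D \right)} = \left(W + W \left(-6 + W\right)\right) \left(D + 5\right) = \left(W + W \left(-6 + W\right)\right) \left(5 + D\right) = \left(5 + D\right) \left(W + W \left(-6 + W\right)\right)$)
$- \frac{1740}{-1799} + \frac{G{\left(-4,11 \right)}}{936} = - \frac{1740}{-1799} + \frac{\left(-4\right) \left(-25 + 11 + 5 \left(-4\right) + 11 \left(-6 - 4\right)\right)}{936} = \left(-1740\right) \left(- \frac{1}{1799}\right) + - 4 \left(-25 + 11 - 20 + 11 \left(-10\right)\right) \frac{1}{936} = \frac{1740}{1799} + - 4 \left(-25 + 11 - 20 - 110\right) \frac{1}{936} = \frac{1740}{1799} + \left(-4\right) \left(-144\right) \frac{1}{936} = \frac{1740}{1799} + 576 \cdot \frac{1}{936} = \frac{1740}{1799} + \frac{8}{13} = \frac{37012}{23387}$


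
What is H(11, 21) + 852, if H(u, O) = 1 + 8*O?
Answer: 1021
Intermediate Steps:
H(11, 21) + 852 = (1 + 8*21) + 852 = (1 + 168) + 852 = 169 + 852 = 1021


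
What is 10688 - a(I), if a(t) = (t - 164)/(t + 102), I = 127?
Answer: 2447589/229 ≈ 10688.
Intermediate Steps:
a(t) = (-164 + t)/(102 + t)
10688 - a(I) = 10688 - (-164 + 127)/(102 + 127) = 10688 - (-37)/229 = 10688 - 1*(-37/229) = 10688 + 37/229 = 2447589/229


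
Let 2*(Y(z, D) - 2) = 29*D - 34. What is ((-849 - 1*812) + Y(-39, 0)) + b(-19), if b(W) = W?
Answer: -1695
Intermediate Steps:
Y(z, D) = -15 + 29*D/2 (Y(z, D) = 2 + (29*D - 34)/2 = 2 + (-34 + 29*D)/2 = 2 + (-17 + 29*D/2) = -15 + 29*D/2)
((-849 - 1*812) + Y(-39, 0)) + b(-19) = ((-849 - 1*812) + (-15 + (29/2)*0)) - 19 = ((-849 - 812) + (-15 + 0)) - 19 = (-1661 - 15) - 19 = -1676 - 19 = -1695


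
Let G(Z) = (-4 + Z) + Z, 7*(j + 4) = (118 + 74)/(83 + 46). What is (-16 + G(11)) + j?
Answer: -538/301 ≈ -1.7874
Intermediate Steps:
j = -1140/301 (j = -4 + ((118 + 74)/(83 + 46))/7 = -4 + (192/129)/7 = -4 + (192*(1/129))/7 = -4 + (⅐)*(64/43) = -4 + 64/301 = -1140/301 ≈ -3.7874)
G(Z) = -4 + 2*Z
(-16 + G(11)) + j = (-16 + (-4 + 2*11)) - 1140/301 = (-16 + (-4 + 22)) - 1140/301 = (-16 + 18) - 1140/301 = 2 - 1140/301 = -538/301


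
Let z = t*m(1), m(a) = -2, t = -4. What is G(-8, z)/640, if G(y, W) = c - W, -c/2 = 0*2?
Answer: -1/80 ≈ -0.012500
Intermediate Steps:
z = 8 (z = -4*(-2) = 8)
c = 0 (c = -0*2 = -2*0 = 0)
G(y, W) = -W (G(y, W) = 0 - W = -W)
G(-8, z)/640 = -1*8/640 = -8*1/640 = -1/80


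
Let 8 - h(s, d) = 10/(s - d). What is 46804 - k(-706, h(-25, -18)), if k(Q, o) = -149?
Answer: 46953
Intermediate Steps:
h(s, d) = 8 - 10/(s - d)
46804 - k(-706, h(-25, -18)) = 46804 - 1*(-149) = 46804 + 149 = 46953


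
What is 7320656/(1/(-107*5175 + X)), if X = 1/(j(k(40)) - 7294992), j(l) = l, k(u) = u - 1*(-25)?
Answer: -29570936712061537856/7294927 ≈ -4.0536e+12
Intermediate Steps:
k(u) = 25 + u (k(u) = u + 25 = 25 + u)
X = -1/7294927 (X = 1/((25 + 40) - 7294992) = 1/(65 - 7294992) = 1/(-7294927) = -1/7294927 ≈ -1.3708e-7)
7320656/(1/(-107*5175 + X)) = 7320656/(1/(-107*5175 - 1/7294927)) = 7320656/(1/(-553725 - 1/7294927)) = 7320656/(1/(-4039383453076/7294927)) = 7320656/(-7294927/4039383453076) = 7320656*(-4039383453076/7294927) = -29570936712061537856/7294927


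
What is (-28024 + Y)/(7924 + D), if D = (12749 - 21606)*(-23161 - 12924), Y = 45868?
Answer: 17844/319612769 ≈ 5.5830e-5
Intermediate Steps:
D = 319604845 (D = -8857*(-36085) = 319604845)
(-28024 + Y)/(7924 + D) = (-28024 + 45868)/(7924 + 319604845) = 17844/319612769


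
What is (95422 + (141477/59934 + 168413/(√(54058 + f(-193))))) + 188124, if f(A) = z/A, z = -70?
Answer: 809247021/2854 + 168413*√125851247/2608316 ≈ 2.8427e+5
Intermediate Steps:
f(A) = -70/A
(95422 + (141477/59934 + 168413/(√(54058 + f(-193))))) + 188124 = (95422 + (141477/59934 + 168413/(√(54058 - 70/(-193))))) + 188124 = (95422 + (141477*(1/59934) + 168413/(√(54058 - 70*(-1/193))))) + 188124 = (95422 + (6737/2854 + 168413/(√(54058 + 70/193)))) + 188124 = (95422 + (6737/2854 + 168413/(√(10433264/193)))) + 188124 = (95422 + (6737/2854 + 168413/((4*√125851247/193)))) + 188124 = (95422 + (6737/2854 + 168413*(√125851247/2608316))) + 188124 = (95422 + (6737/2854 + 168413*√125851247/2608316)) + 188124 = (272341125/2854 + 168413*√125851247/2608316) + 188124 = 809247021/2854 + 168413*√125851247/2608316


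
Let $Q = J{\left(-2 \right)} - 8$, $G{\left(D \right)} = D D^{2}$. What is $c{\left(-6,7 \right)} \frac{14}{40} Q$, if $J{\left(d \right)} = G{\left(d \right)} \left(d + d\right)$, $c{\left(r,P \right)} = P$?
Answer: $\frac{294}{5} \approx 58.8$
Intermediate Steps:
$G{\left(D \right)} = D^{3}$
$J{\left(d \right)} = 2 d^{4}$ ($J{\left(d \right)} = d^{3} \left(d + d\right) = d^{3} \cdot 2 d = 2 d^{4}$)
$Q = 24$ ($Q = 2 \left(-2\right)^{4} - 8 = 2 \cdot 16 - 8 = 32 - 8 = 24$)
$c{\left(-6,7 \right)} \frac{14}{40} Q = 7 \cdot \frac{14}{40} \cdot 24 = 7 \cdot 14 \cdot \frac{1}{40} \cdot 24 = 7 \cdot \frac{7}{20} \cdot 24 = \frac{49}{20} \cdot 24 = \frac{294}{5}$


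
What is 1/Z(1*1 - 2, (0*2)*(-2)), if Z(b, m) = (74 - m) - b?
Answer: 1/75 ≈ 0.013333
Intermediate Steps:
Z(b, m) = 74 - b - m
1/Z(1*1 - 2, (0*2)*(-2)) = 1/(74 - (1*1 - 2) - 0*2*(-2)) = 1/(74 - (1 - 2) - 0*(-2)) = 1/(74 - 1*(-1) - 1*0) = 1/(74 + 1 + 0) = 1/75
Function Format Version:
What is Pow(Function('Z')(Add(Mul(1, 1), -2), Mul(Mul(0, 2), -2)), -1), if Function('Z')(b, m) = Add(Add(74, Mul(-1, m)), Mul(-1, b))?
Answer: Rational(1, 75) ≈ 0.013333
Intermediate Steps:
Function('Z')(b, m) = Add(74, Mul(-1, b), Mul(-1, m))
Pow(Function('Z')(Add(Mul(1, 1), -2), Mul(Mul(0, 2), -2)), -1) = Pow(Add(74, Mul(-1, Add(Mul(1, 1), -2)), Mul(-1, Mul(Mul(0, 2), -2))), -1) = Pow(Add(74, Mul(-1, Add(1, -2)), Mul(-1, Mul(0, -2))), -1) = Pow(Add(74, Mul(-1, -1), Mul(-1, 0)), -1) = Pow(Add(74, 1, 0), -1) = Pow(75, -1) = Rational(1, 75)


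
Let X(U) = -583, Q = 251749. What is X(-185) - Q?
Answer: -252332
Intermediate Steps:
X(-185) - Q = -583 - 1*251749 = -583 - 251749 = -252332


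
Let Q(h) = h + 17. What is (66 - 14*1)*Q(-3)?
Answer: 728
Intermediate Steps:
Q(h) = 17 + h
(66 - 14*1)*Q(-3) = (66 - 14*1)*(17 - 3) = (66 - 14)*14 = 52*14 = 728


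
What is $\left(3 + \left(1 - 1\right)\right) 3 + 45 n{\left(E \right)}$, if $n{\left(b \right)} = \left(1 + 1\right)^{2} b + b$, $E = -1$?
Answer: $-216$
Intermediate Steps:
$n{\left(b \right)} = 5 b$ ($n{\left(b \right)} = 2^{2} b + b = 4 b + b = 5 b$)
$\left(3 + \left(1 - 1\right)\right) 3 + 45 n{\left(E \right)} = \left(3 + \left(1 - 1\right)\right) 3 + 45 \cdot 5 \left(-1\right) = \left(3 + 0\right) 3 + 45 \left(-5\right) = 3 \cdot 3 - 225 = 9 - 225 = -216$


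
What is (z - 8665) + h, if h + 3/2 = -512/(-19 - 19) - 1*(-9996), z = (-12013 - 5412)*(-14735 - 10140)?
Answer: 16471032283/38 ≈ 4.3345e+8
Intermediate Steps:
z = 433446875 (z = -17425*(-24875) = 433446875)
h = 380303/38 (h = -3/2 + (-512/(-19 - 19) - 1*(-9996)) = -3/2 + (-512/(-38) + 9996) = -3/2 + (-512*(-1/38) + 9996) = -3/2 + (256/19 + 9996) = -3/2 + 190180/19 = 380303/38 ≈ 10008.)
(z - 8665) + h = (433446875 - 8665) + 380303/38 = 433438210 + 380303/38 = 16471032283/38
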